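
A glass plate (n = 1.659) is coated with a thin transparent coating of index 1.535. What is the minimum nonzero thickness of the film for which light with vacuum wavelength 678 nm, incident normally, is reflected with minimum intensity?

110 nm

Ray reflecting at the top interface goes from n = 1.0 toward n = 1.535: a half-wave phase shift.
Bottom surface (1.535 → 1.659): reflection off a higher-index medium gives a half-wave phase shift.
Zero or two π shifts → no net half-wave offset.
For dark reflection here: 2 n t = (m + ½) λ.
Minimum at m = 0: t = λ / (4 n) = 678 / (4 × 1.535) = 110 nm.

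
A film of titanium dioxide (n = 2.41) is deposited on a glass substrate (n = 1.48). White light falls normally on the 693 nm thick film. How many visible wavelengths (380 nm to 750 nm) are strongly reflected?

5

Ray reflecting at the top interface goes from n = 1.0 toward n = 2.41: a half-wave phase shift.
Bottom surface (2.41 → 1.48): reflection off a lower-index medium gives no phase shift.
Net: one phase inversion between the two reflected rays.
For strong reflection here: 2 n t = (m + ½) λ.
λ = 2 n t / (m + ½) = 3340 / (m + ½) nm.
m=3: 954 nm (IR); m=4: 742 nm (visible); m=5: 607 nm (visible); m=6: 514 nm (visible); m=7: 445 nm (visible); m=8: 393 nm (visible); m=9: 352 nm (UV).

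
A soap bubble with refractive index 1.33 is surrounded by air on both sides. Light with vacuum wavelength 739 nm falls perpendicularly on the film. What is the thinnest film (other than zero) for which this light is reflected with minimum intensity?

278 nm

At the upper boundary (n = 1.0 to n = 1.33) the reflected ray undergoes a half-wave phase shift.
Bottom surface (1.33 → 1.0): reflection off a lower-index medium gives no phase shift.
Net: one phase inversion between the two reflected rays.
So the condition for destructive reflection is 2 n t = m λ.
Minimum nonzero at m = 1: t = λ / (2 n) = 739 / (2 × 1.33) = 278 nm.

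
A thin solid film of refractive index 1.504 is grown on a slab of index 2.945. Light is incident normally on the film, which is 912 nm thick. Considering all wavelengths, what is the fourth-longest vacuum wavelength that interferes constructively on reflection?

686 nm

Top surface (1.0 → 1.504): reflection off a higher-index medium gives a half-wave phase shift.
Bottom surface (1.504 → 2.945): reflection off a higher-index medium gives a half-wave phase shift.
Zero or two π shifts → no net half-wave offset.
For maximum reflection here: 2 n t = m λ.
λ = 2 n t / m. The fourth-longest wavelength is m = 4: λ = 2 × 1.504 × 912 / 4.00 = 686 nm.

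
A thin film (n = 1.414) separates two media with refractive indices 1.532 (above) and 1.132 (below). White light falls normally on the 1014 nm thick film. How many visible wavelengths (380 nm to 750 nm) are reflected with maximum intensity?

4

Ray reflecting at the top interface goes from n = 1.532 toward n = 1.414: no phase shift.
Bottom surface (1.414 → 1.132): reflection off a lower-index medium gives no phase shift.
The two reflections carry the same phase change, so no net offset.
For bright reflection here: 2 n t = m λ.
λ = 2 n t / m = 2868 / m nm.
m=3: 956 nm (IR); m=4: 717 nm (visible); m=5: 574 nm (visible); m=6: 478 nm (visible); m=7: 410 nm (visible); m=8: 358 nm (UV).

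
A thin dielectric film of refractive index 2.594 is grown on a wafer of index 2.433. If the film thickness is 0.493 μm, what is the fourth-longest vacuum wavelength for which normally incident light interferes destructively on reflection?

639 nm

At the upper boundary (n = 1.0 to n = 2.594) the reflected ray undergoes a half-wave phase shift.
Bottom surface (2.594 → 2.433): reflection off a lower-index medium gives no phase shift.
Net: one phase inversion between the two reflected rays.
With one net inversion, destructive interference in reflection requires 2 n t = m λ.
λ = 2 n t / m. The fourth-longest wavelength is m = 4: λ = 2 × 2.594 × 493 / 4.00 = 639 nm.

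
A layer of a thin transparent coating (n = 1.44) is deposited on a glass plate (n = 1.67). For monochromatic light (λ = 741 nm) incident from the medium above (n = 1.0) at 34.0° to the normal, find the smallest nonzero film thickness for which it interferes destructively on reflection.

140 nm

Top surface (1.0 → 1.44): reflection off a higher-index medium gives a half-wave phase shift.
At the lower boundary (n = 1.44 to n = 1.67) the reflected ray undergoes a half-wave phase shift.
Net: no relative phase inversion (both shifts match).
With no net inversion, destructive interference in reflection requires 2 n t cos θ_r = (m + ½) λ.
Snell's law: 1.0 sin 34.0° = 1.44 sin θ_r → sin θ_r = 0.388, cos θ_r = 0.922.
Minimum at m = 0: t = λ / (4 n cos θ_r) = 741 / (4 × 1.44 × 0.922) = 140 nm.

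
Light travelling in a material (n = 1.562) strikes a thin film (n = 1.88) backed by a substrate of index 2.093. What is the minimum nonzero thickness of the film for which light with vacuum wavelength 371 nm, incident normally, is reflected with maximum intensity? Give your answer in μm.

At the upper boundary (n = 1.562 to n = 1.88) the reflected ray undergoes a half-wave phase shift.
Ray reflecting at the bottom interface goes from n = 1.88 toward n = 2.093: a half-wave phase shift.
The two reflections carry the same phase change, so no net offset.
So the condition for constructive reflection is 2 n t = m λ.
Minimum nonzero at m = 1: t = λ / (2 n) = 371 / (2 × 1.88) = 98.7 nm.

0.0987 μm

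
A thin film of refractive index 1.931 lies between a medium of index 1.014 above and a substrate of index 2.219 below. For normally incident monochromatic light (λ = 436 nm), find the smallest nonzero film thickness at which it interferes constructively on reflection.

Ray reflecting at the top interface goes from n = 1.014 toward n = 1.931: a half-wave phase shift.
Ray reflecting at the bottom interface goes from n = 1.931 toward n = 2.219: a half-wave phase shift.
The two reflections carry the same phase change, so no net offset.
So the condition for constructive reflection is 2 n t = m λ.
Minimum nonzero at m = 1: t = λ / (2 n) = 436 / (2 × 1.931) = 113 nm.

113 nm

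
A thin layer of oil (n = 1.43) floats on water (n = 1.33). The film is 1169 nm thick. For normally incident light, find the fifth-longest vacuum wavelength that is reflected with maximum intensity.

At the upper boundary (n = 1.0 to n = 1.43) the reflected ray undergoes a half-wave phase shift.
Ray reflecting at the bottom interface goes from n = 1.43 toward n = 1.33: no phase shift.
Net: one phase inversion between the two reflected rays.
With one net inversion, constructive interference in reflection requires 2 n t = (m + ½) λ.
λ = 2 n t / (m + ½). The fifth-longest wavelength is m = 4: λ = 2 × 1.43 × 1169 / 4.50 = 743 nm.

743 nm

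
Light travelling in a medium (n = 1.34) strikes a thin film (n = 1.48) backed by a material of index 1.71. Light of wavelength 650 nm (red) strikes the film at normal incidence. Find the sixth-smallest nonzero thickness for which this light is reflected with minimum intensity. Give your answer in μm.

1.21 μm

Top surface (1.34 → 1.48): reflection off a higher-index medium gives a half-wave phase shift.
Ray reflecting at the bottom interface goes from n = 1.48 toward n = 1.71: a half-wave phase shift.
Zero or two π shifts → no net half-wave offset.
So the condition for destructive reflection is 2 n t = (m + ½) λ.
The sixth-smallest nonzero thickness corresponds to m = 5: t = (m + ½) λ / (2 n) = 5.50 × 650 / (2 × 1.48) = 1208 nm.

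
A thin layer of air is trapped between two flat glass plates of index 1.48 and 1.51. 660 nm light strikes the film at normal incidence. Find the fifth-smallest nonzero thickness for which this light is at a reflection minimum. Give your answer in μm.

Top surface (1.48 → 1.0): reflection off a lower-index medium gives no phase shift.
Ray reflecting at the bottom interface goes from n = 1.0 toward n = 1.51: a half-wave phase shift.
Net: one phase inversion between the two reflected rays.
So the condition for destructive reflection is 2 n t = m λ.
The fifth-smallest nonzero thickness corresponds to m = 5: t = m λ / (2 n) = 5.00 × 660 / (2 × 1.0) = 1650 nm.

1.65 μm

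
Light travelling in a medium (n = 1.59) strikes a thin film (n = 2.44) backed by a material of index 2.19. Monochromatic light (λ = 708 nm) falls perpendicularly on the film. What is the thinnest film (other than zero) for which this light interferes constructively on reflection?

72.5 nm

At the upper boundary (n = 1.59 to n = 2.44) the reflected ray undergoes a half-wave phase shift.
At the lower boundary (n = 2.44 to n = 2.19) the reflected ray undergoes no phase shift.
The two reflections differ by half a wavelength.
With one net inversion, constructive interference in reflection requires 2 n t = (m + ½) λ.
Minimum at m = 0: t = λ / (4 n) = 708 / (4 × 2.44) = 72.5 nm.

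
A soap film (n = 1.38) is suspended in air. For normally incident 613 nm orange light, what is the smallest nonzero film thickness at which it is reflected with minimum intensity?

222 nm

Ray reflecting at the top interface goes from n = 1.0 toward n = 1.38: a half-wave phase shift.
Bottom surface (1.38 → 1.0): reflection off a lower-index medium gives no phase shift.
The two reflections differ by half a wavelength.
For minimum reflection here: 2 n t = m λ.
The smallest nonzero thickness corresponds to m = 1: t = m λ / (2 n) = 1.00 × 613 / (2 × 1.38) = 222 nm.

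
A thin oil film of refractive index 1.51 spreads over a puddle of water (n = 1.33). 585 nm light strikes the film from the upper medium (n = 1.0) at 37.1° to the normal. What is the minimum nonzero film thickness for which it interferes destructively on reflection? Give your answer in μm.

0.211 μm

Top surface (1.0 → 1.51): reflection off a higher-index medium gives a half-wave phase shift.
Ray reflecting at the bottom interface goes from n = 1.51 toward n = 1.33: no phase shift.
Exactly one π shift → a net half-wave offset.
For minimum reflection here: 2 n t cos θ_r = m λ.
Snell's law: 1.0 sin 37.1° = 1.51 sin θ_r → sin θ_r = 0.399, cos θ_r = 0.917.
Minimum nonzero at m = 1: t = λ / (2 n cos θ_r) = 585 / (2 × 1.51 × 0.917) = 211 nm.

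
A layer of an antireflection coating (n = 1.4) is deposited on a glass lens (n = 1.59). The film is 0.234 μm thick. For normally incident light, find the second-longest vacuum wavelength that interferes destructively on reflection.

Ray reflecting at the top interface goes from n = 1.0 toward n = 1.4: a half-wave phase shift.
Ray reflecting at the bottom interface goes from n = 1.4 toward n = 1.59: a half-wave phase shift.
The two reflections carry the same phase change, so no net offset.
So the condition for destructive reflection is 2 n t = (m + ½) λ.
λ = 2 n t / (m + ½). The second-longest wavelength is m = 1: λ = 2 × 1.4 × 234 / 1.50 = 437 nm.

437 nm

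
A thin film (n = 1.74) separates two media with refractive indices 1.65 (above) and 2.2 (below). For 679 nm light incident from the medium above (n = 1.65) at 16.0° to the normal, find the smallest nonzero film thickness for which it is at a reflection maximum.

202 nm

Ray reflecting at the top interface goes from n = 1.65 toward n = 1.74: a half-wave phase shift.
Ray reflecting at the bottom interface goes from n = 1.74 toward n = 2.2: a half-wave phase shift.
Zero or two π shifts → no net half-wave offset.
With no net inversion, constructive interference in reflection requires 2 n t cos θ_r = m λ.
Snell's law: 1.65 sin 16.0° = 1.74 sin θ_r → sin θ_r = 0.261, cos θ_r = 0.965.
Minimum nonzero at m = 1: t = λ / (2 n cos θ_r) = 679 / (2 × 1.74 × 0.965) = 202 nm.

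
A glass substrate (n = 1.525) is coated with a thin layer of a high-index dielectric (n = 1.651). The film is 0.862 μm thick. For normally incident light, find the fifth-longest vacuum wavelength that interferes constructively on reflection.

Top surface (1.0 → 1.651): reflection off a higher-index medium gives a half-wave phase shift.
Ray reflecting at the bottom interface goes from n = 1.651 toward n = 1.525: no phase shift.
Net: one phase inversion between the two reflected rays.
With one net inversion, constructive interference in reflection requires 2 n t = (m + ½) λ.
λ = 2 n t / (m + ½). The fifth-longest wavelength is m = 4: λ = 2 × 1.651 × 862 / 4.50 = 633 nm.

633 nm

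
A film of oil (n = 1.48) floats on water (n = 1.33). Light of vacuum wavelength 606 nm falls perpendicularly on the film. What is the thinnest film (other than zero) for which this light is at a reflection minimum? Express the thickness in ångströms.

Top surface (1.0 → 1.48): reflection off a higher-index medium gives a half-wave phase shift.
Bottom surface (1.48 → 1.33): reflection off a lower-index medium gives no phase shift.
Net: one phase inversion between the two reflected rays.
For dark reflection here: 2 n t = m λ.
Minimum nonzero at m = 1: t = λ / (2 n) = 606 / (2 × 1.48) = 205 nm.

2047 Å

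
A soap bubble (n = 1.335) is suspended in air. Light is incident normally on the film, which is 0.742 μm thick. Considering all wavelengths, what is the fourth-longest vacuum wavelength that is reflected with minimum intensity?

495 nm

Ray reflecting at the top interface goes from n = 1.0 toward n = 1.335: a half-wave phase shift.
Ray reflecting at the bottom interface goes from n = 1.335 toward n = 1.0: no phase shift.
Net: one phase inversion between the two reflected rays.
For weak reflection here: 2 n t = m λ.
λ = 2 n t / m. The fourth-longest wavelength is m = 4: λ = 2 × 1.335 × 742 / 4.00 = 495 nm.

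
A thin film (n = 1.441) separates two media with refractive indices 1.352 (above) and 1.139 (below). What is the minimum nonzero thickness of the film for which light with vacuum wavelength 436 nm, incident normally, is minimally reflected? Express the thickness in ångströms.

At the upper boundary (n = 1.352 to n = 1.441) the reflected ray undergoes a half-wave phase shift.
Bottom surface (1.441 → 1.139): reflection off a lower-index medium gives no phase shift.
Net: one phase inversion between the two reflected rays.
With one net inversion, destructive interference in reflection requires 2 n t = m λ.
Minimum nonzero at m = 1: t = λ / (2 n) = 436 / (2 × 1.441) = 151 nm.

1513 Å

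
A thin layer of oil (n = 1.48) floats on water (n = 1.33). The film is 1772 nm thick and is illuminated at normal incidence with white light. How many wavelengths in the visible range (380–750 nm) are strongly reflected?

7

Ray reflecting at the top interface goes from n = 1.0 toward n = 1.48: a half-wave phase shift.
At the lower boundary (n = 1.48 to n = 1.33) the reflected ray undergoes no phase shift.
Exactly one π shift → a net half-wave offset.
So the condition for constructive reflection is 2 n t = (m + ½) λ.
λ = 2 n t / (m + ½) = 5245 / (m + ½) nm.
m=6: 807 nm (IR); m=7: 699 nm (visible); m=8: 617 nm (visible); m=9: 552 nm (visible); m=10: 500 nm (visible); m=11: 456 nm (visible); m=12: 420 nm (visible); m=13: 389 nm (visible); m=14: 362 nm (UV).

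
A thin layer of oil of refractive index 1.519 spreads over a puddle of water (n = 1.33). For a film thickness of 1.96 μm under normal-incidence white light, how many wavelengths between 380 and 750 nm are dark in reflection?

At the upper boundary (n = 1.0 to n = 1.519) the reflected ray undergoes a half-wave phase shift.
Ray reflecting at the bottom interface goes from n = 1.519 toward n = 1.33: no phase shift.
The two reflections differ by half a wavelength.
For dark reflection here: 2 n t = m λ.
λ = 2 n t / m = 5954 / m nm.
m=7: 851 nm (IR); m=8: 744 nm (visible); m=9: 662 nm (visible); m=10: 595 nm (visible); m=11: 541 nm (visible); m=12: 496 nm (visible); m=13: 458 nm (visible); m=14: 425 nm (visible); m=15: 397 nm (visible); m=16: 372 nm (UV).

8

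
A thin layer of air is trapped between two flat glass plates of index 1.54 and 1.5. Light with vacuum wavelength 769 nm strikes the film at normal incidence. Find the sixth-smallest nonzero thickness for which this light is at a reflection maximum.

At the upper boundary (n = 1.54 to n = 1.0) the reflected ray undergoes no phase shift.
Bottom surface (1.0 → 1.5): reflection off a higher-index medium gives a half-wave phase shift.
Net: one phase inversion between the two reflected rays.
So the condition for constructive reflection is 2 n t = (m + ½) λ.
The sixth-smallest nonzero thickness corresponds to m = 5: t = (m + ½) λ / (2 n) = 5.50 × 769 / (2 × 1.0) = 2115 nm.

2115 nm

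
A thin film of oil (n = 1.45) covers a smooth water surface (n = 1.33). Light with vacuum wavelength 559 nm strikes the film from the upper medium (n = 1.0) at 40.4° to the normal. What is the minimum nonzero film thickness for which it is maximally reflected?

At the upper boundary (n = 1.0 to n = 1.45) the reflected ray undergoes a half-wave phase shift.
At the lower boundary (n = 1.45 to n = 1.33) the reflected ray undergoes no phase shift.
The two reflections differ by half a wavelength.
With one net inversion, constructive interference in reflection requires 2 n t cos θ_r = (m + ½) λ.
Snell's law: 1.0 sin 40.4° = 1.45 sin θ_r → sin θ_r = 0.447, cos θ_r = 0.895.
Minimum at m = 0: t = λ / (4 n cos θ_r) = 559 / (4 × 1.45 × 0.895) = 108 nm.

108 nm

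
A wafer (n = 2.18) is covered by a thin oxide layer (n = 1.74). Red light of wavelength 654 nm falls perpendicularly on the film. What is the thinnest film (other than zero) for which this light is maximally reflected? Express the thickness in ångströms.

Top surface (1.0 → 1.74): reflection off a higher-index medium gives a half-wave phase shift.
Bottom surface (1.74 → 2.18): reflection off a higher-index medium gives a half-wave phase shift.
Net: no relative phase inversion (both shifts match).
With no net inversion, constructive interference in reflection requires 2 n t = m λ.
Minimum nonzero at m = 1: t = λ / (2 n) = 654 / (2 × 1.74) = 188 nm.

1879 Å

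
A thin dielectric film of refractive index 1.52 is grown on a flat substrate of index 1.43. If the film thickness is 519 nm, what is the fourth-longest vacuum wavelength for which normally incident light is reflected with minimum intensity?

Top surface (1.0 → 1.52): reflection off a higher-index medium gives a half-wave phase shift.
At the lower boundary (n = 1.52 to n = 1.43) the reflected ray undergoes no phase shift.
The two reflections differ by half a wavelength.
With one net inversion, destructive interference in reflection requires 2 n t = m λ.
λ = 2 n t / m. The fourth-longest wavelength is m = 4: λ = 2 × 1.52 × 519 / 4.00 = 394 nm.

394 nm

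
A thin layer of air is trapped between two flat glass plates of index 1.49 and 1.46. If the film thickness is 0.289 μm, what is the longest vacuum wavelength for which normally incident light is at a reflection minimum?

Ray reflecting at the top interface goes from n = 1.49 toward n = 1.0: no phase shift.
At the lower boundary (n = 1.0 to n = 1.46) the reflected ray undergoes a half-wave phase shift.
Net: one phase inversion between the two reflected rays.
With one net inversion, destructive interference in reflection requires 2 n t = m λ.
λ = 2 n t / m. The longest wavelength is m = 1: λ = 2 × 1.0 × 289 / 1.00 = 578 nm.

578 nm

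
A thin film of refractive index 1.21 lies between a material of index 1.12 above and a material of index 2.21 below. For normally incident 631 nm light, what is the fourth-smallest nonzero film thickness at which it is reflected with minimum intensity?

Top surface (1.12 → 1.21): reflection off a higher-index medium gives a half-wave phase shift.
Bottom surface (1.21 → 2.21): reflection off a higher-index medium gives a half-wave phase shift.
Net: no relative phase inversion (both shifts match).
With no net inversion, destructive interference in reflection requires 2 n t = (m + ½) λ.
The fourth-smallest nonzero thickness corresponds to m = 3: t = (m + ½) λ / (2 n) = 3.50 × 631 / (2 × 1.21) = 913 nm.

913 nm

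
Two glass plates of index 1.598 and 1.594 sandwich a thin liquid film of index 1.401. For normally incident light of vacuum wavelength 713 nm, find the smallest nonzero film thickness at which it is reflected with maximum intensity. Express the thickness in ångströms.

At the upper boundary (n = 1.598 to n = 1.401) the reflected ray undergoes no phase shift.
At the lower boundary (n = 1.401 to n = 1.594) the reflected ray undergoes a half-wave phase shift.
The two reflections differ by half a wavelength.
With one net inversion, constructive interference in reflection requires 2 n t = (m + ½) λ.
Minimum at m = 0: t = λ / (4 n) = 713 / (4 × 1.401) = 127 nm.

1272 Å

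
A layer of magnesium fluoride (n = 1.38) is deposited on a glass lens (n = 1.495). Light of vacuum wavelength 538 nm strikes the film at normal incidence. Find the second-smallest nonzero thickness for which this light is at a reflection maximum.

At the upper boundary (n = 1.0 to n = 1.38) the reflected ray undergoes a half-wave phase shift.
Ray reflecting at the bottom interface goes from n = 1.38 toward n = 1.495: a half-wave phase shift.
Zero or two π shifts → no net half-wave offset.
So the condition for constructive reflection is 2 n t = m λ.
The second-smallest nonzero thickness corresponds to m = 2: t = m λ / (2 n) = 2.00 × 538 / (2 × 1.38) = 390 nm.

390 nm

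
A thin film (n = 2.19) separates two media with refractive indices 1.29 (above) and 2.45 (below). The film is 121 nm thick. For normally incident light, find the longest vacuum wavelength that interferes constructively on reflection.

530 nm

Ray reflecting at the top interface goes from n = 1.29 toward n = 2.19: a half-wave phase shift.
Ray reflecting at the bottom interface goes from n = 2.19 toward n = 2.45: a half-wave phase shift.
Zero or two π shifts → no net half-wave offset.
With no net inversion, constructive interference in reflection requires 2 n t = m λ.
λ = 2 n t / m. The longest wavelength is m = 1: λ = 2 × 2.19 × 121 / 1.00 = 530 nm.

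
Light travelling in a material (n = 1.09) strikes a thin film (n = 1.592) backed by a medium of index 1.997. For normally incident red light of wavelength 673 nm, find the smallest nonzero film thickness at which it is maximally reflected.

211 nm

At the upper boundary (n = 1.09 to n = 1.592) the reflected ray undergoes a half-wave phase shift.
At the lower boundary (n = 1.592 to n = 1.997) the reflected ray undergoes a half-wave phase shift.
Zero or two π shifts → no net half-wave offset.
With no net inversion, constructive interference in reflection requires 2 n t = m λ.
Minimum nonzero at m = 1: t = λ / (2 n) = 673 / (2 × 1.592) = 211 nm.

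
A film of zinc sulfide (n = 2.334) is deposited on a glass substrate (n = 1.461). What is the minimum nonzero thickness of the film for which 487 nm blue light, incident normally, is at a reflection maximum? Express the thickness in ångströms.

522 Å

Ray reflecting at the top interface goes from n = 1.0 toward n = 2.334: a half-wave phase shift.
Bottom surface (2.334 → 1.461): reflection off a lower-index medium gives no phase shift.
Net: one phase inversion between the two reflected rays.
So the condition for constructive reflection is 2 n t = (m + ½) λ.
Minimum at m = 0: t = λ / (4 n) = 487 / (4 × 2.334) = 52.2 nm.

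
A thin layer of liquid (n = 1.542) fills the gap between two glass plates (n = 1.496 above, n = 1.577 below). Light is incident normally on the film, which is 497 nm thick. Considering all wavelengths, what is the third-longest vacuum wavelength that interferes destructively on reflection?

At the upper boundary (n = 1.496 to n = 1.542) the reflected ray undergoes a half-wave phase shift.
Bottom surface (1.542 → 1.577): reflection off a higher-index medium gives a half-wave phase shift.
The two reflections carry the same phase change, so no net offset.
With no net inversion, destructive interference in reflection requires 2 n t = (m + ½) λ.
λ = 2 n t / (m + ½). The third-longest wavelength is m = 2: λ = 2 × 1.542 × 497 / 2.50 = 613 nm.

613 nm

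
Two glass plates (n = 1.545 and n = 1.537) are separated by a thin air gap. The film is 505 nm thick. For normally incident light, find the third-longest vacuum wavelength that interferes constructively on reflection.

404 nm

Top surface (1.545 → 1.0): reflection off a lower-index medium gives no phase shift.
At the lower boundary (n = 1.0 to n = 1.537) the reflected ray undergoes a half-wave phase shift.
Net: one phase inversion between the two reflected rays.
So the condition for constructive reflection is 2 n t = (m + ½) λ.
λ = 2 n t / (m + ½). The third-longest wavelength is m = 2: λ = 2 × 1.0 × 505 / 2.50 = 404 nm.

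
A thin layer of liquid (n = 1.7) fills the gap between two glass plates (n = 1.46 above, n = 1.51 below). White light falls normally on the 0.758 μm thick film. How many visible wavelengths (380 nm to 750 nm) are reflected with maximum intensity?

4

At the upper boundary (n = 1.46 to n = 1.7) the reflected ray undergoes a half-wave phase shift.
Bottom surface (1.7 → 1.51): reflection off a lower-index medium gives no phase shift.
The two reflections differ by half a wavelength.
So the condition for constructive reflection is 2 n t = (m + ½) λ.
λ = 2 n t / (m + ½) = 2577 / (m + ½) nm.
m=2: 1031 nm (IR); m=3: 736 nm (visible); m=4: 573 nm (visible); m=5: 469 nm (visible); m=6: 396 nm (visible); m=7: 344 nm (UV).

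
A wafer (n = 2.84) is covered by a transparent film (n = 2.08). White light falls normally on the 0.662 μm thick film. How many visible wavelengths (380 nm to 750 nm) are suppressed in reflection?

3

Ray reflecting at the top interface goes from n = 1.0 toward n = 2.08: a half-wave phase shift.
At the lower boundary (n = 2.08 to n = 2.84) the reflected ray undergoes a half-wave phase shift.
Net: no relative phase inversion (both shifts match).
With no net inversion, destructive interference in reflection requires 2 n t = (m + ½) λ.
λ = 2 n t / (m + ½) = 2754 / (m + ½) nm.
m=3: 787 nm (IR); m=4: 612 nm (visible); m=5: 501 nm (visible); m=6: 424 nm (visible); m=7: 367 nm (UV).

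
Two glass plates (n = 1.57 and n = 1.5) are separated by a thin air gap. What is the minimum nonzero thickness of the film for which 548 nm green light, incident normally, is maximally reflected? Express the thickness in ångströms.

Top surface (1.57 → 1.0): reflection off a lower-index medium gives no phase shift.
At the lower boundary (n = 1.0 to n = 1.5) the reflected ray undergoes a half-wave phase shift.
Exactly one π shift → a net half-wave offset.
For maximum reflection here: 2 n t = (m + ½) λ.
Minimum at m = 0: t = λ / (4 n) = 548 / (4 × 1.0) = 137 nm.

1370 Å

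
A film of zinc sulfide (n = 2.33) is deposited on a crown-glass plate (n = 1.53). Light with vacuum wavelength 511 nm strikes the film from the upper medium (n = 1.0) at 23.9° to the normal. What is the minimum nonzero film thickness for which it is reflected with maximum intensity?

Top surface (1.0 → 2.33): reflection off a higher-index medium gives a half-wave phase shift.
At the lower boundary (n = 2.33 to n = 1.53) the reflected ray undergoes no phase shift.
The two reflections differ by half a wavelength.
So the condition for constructive reflection is 2 n t cos θ_r = (m + ½) λ.
Snell's law: 1.0 sin 23.9° = 2.33 sin θ_r → sin θ_r = 0.174, cos θ_r = 0.985.
Minimum at m = 0: t = λ / (4 n cos θ_r) = 511 / (4 × 2.33 × 0.985) = 55.7 nm.

55.7 nm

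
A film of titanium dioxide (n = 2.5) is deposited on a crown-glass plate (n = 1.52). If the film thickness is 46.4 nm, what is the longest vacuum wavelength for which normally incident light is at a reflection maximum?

464 nm

Ray reflecting at the top interface goes from n = 1.0 toward n = 2.5: a half-wave phase shift.
Bottom surface (2.5 → 1.52): reflection off a lower-index medium gives no phase shift.
The two reflections differ by half a wavelength.
For bright reflection here: 2 n t = (m + ½) λ.
λ = 2 n t / (m + ½). The longest wavelength is m = 0: λ = 2 × 2.5 × 46.4 / 0.500 = 464 nm.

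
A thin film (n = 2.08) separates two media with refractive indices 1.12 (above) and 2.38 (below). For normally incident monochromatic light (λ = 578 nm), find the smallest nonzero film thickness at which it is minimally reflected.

69.5 nm

Top surface (1.12 → 2.08): reflection off a higher-index medium gives a half-wave phase shift.
Ray reflecting at the bottom interface goes from n = 2.08 toward n = 2.38: a half-wave phase shift.
Net: no relative phase inversion (both shifts match).
So the condition for destructive reflection is 2 n t = (m + ½) λ.
Minimum at m = 0: t = λ / (4 n) = 578 / (4 × 2.08) = 69.5 nm.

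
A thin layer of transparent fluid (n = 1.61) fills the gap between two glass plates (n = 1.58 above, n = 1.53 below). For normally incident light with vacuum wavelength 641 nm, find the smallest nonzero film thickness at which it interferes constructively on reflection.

99.5 nm

At the upper boundary (n = 1.58 to n = 1.61) the reflected ray undergoes a half-wave phase shift.
Ray reflecting at the bottom interface goes from n = 1.61 toward n = 1.53: no phase shift.
Net: one phase inversion between the two reflected rays.
For bright reflection here: 2 n t = (m + ½) λ.
Minimum at m = 0: t = λ / (4 n) = 641 / (4 × 1.61) = 99.5 nm.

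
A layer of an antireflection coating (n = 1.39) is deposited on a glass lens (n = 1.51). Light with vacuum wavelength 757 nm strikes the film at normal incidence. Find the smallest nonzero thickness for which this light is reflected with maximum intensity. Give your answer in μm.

0.272 μm

At the upper boundary (n = 1.0 to n = 1.39) the reflected ray undergoes a half-wave phase shift.
Bottom surface (1.39 → 1.51): reflection off a higher-index medium gives a half-wave phase shift.
The two reflections carry the same phase change, so no net offset.
With no net inversion, constructive interference in reflection requires 2 n t = m λ.
The smallest nonzero thickness corresponds to m = 1: t = m λ / (2 n) = 1.00 × 757 / (2 × 1.39) = 272 nm.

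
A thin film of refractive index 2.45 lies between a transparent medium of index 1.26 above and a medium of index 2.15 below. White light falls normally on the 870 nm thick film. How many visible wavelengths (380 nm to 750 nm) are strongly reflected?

5

Top surface (1.26 → 2.45): reflection off a higher-index medium gives a half-wave phase shift.
Bottom surface (2.45 → 2.15): reflection off a lower-index medium gives no phase shift.
Net: one phase inversion between the two reflected rays.
For maximum reflection here: 2 n t = (m + ½) λ.
λ = 2 n t / (m + ½) = 4263 / (m + ½) nm.
m=5: 775 nm (IR); m=6: 656 nm (visible); m=7: 568 nm (visible); m=8: 502 nm (visible); m=9: 449 nm (visible); m=10: 406 nm (visible); m=11: 371 nm (UV).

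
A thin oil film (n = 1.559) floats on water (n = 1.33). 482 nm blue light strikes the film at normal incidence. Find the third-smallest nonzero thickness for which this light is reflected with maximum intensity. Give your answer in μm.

0.386 μm

Top surface (1.0 → 1.559): reflection off a higher-index medium gives a half-wave phase shift.
At the lower boundary (n = 1.559 to n = 1.33) the reflected ray undergoes no phase shift.
Net: one phase inversion between the two reflected rays.
With one net inversion, constructive interference in reflection requires 2 n t = (m + ½) λ.
The third-smallest nonzero thickness corresponds to m = 2: t = (m + ½) λ / (2 n) = 2.50 × 482 / (2 × 1.559) = 386 nm.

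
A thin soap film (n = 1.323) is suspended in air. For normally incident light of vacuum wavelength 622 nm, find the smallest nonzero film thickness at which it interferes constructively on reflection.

118 nm

At the upper boundary (n = 1.0 to n = 1.323) the reflected ray undergoes a half-wave phase shift.
Bottom surface (1.323 → 1.0): reflection off a lower-index medium gives no phase shift.
The two reflections differ by half a wavelength.
For maximum reflection here: 2 n t = (m + ½) λ.
Minimum at m = 0: t = λ / (4 n) = 622 / (4 × 1.323) = 118 nm.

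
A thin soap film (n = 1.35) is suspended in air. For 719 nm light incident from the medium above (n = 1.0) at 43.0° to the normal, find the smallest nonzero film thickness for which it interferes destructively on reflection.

309 nm

Ray reflecting at the top interface goes from n = 1.0 toward n = 1.35: a half-wave phase shift.
At the lower boundary (n = 1.35 to n = 1.0) the reflected ray undergoes no phase shift.
The two reflections differ by half a wavelength.
With one net inversion, destructive interference in reflection requires 2 n t cos θ_r = m λ.
Snell's law: 1.0 sin 43.0° = 1.35 sin θ_r → sin θ_r = 0.505, cos θ_r = 0.863.
Minimum nonzero at m = 1: t = λ / (2 n cos θ_r) = 719 / (2 × 1.35 × 0.863) = 309 nm.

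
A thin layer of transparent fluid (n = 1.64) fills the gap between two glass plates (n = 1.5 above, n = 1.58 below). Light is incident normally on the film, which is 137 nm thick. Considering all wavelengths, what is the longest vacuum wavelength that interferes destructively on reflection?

Top surface (1.5 → 1.64): reflection off a higher-index medium gives a half-wave phase shift.
Ray reflecting at the bottom interface goes from n = 1.64 toward n = 1.58: no phase shift.
Net: one phase inversion between the two reflected rays.
With one net inversion, destructive interference in reflection requires 2 n t = m λ.
λ = 2 n t / m. The longest wavelength is m = 1: λ = 2 × 1.64 × 137 / 1.00 = 449 nm.

449 nm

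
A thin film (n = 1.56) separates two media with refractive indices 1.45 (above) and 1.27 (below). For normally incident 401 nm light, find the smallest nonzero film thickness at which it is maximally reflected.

64.3 nm

Top surface (1.45 → 1.56): reflection off a higher-index medium gives a half-wave phase shift.
At the lower boundary (n = 1.56 to n = 1.27) the reflected ray undergoes no phase shift.
The two reflections differ by half a wavelength.
For maximum reflection here: 2 n t = (m + ½) λ.
Minimum at m = 0: t = λ / (4 n) = 401 / (4 × 1.56) = 64.3 nm.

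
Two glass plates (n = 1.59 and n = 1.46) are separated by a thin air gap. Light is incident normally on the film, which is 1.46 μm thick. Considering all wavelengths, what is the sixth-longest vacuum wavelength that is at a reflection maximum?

Top surface (1.59 → 1.0): reflection off a lower-index medium gives no phase shift.
Ray reflecting at the bottom interface goes from n = 1.0 toward n = 1.46: a half-wave phase shift.
The two reflections differ by half a wavelength.
So the condition for constructive reflection is 2 n t = (m + ½) λ.
λ = 2 n t / (m + ½). The sixth-longest wavelength is m = 5: λ = 2 × 1.0 × 1460 / 5.50 = 531 nm.

531 nm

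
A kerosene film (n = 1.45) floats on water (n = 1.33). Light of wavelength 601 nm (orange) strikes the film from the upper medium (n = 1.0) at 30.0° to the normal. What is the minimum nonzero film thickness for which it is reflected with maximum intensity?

110 nm

Ray reflecting at the top interface goes from n = 1.0 toward n = 1.45: a half-wave phase shift.
Bottom surface (1.45 → 1.33): reflection off a lower-index medium gives no phase shift.
Net: one phase inversion between the two reflected rays.
For bright reflection here: 2 n t cos θ_r = (m + ½) λ.
Snell's law: 1.0 sin 30.0° = 1.45 sin θ_r → sin θ_r = 0.345, cos θ_r = 0.939.
Minimum at m = 0: t = λ / (4 n cos θ_r) = 601 / (4 × 1.45 × 0.939) = 110 nm.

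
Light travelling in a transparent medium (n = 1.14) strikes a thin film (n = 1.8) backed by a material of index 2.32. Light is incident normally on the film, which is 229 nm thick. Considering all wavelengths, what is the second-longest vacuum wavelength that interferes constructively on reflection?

At the upper boundary (n = 1.14 to n = 1.8) the reflected ray undergoes a half-wave phase shift.
Ray reflecting at the bottom interface goes from n = 1.8 toward n = 2.32: a half-wave phase shift.
The two reflections carry the same phase change, so no net offset.
With no net inversion, constructive interference in reflection requires 2 n t = m λ.
λ = 2 n t / m. The second-longest wavelength is m = 2: λ = 2 × 1.8 × 229 / 2.00 = 412 nm.

412 nm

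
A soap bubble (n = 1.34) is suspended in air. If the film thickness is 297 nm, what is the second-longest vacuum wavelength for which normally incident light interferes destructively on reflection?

Ray reflecting at the top interface goes from n = 1.0 toward n = 1.34: a half-wave phase shift.
At the lower boundary (n = 1.34 to n = 1.0) the reflected ray undergoes no phase shift.
Exactly one π shift → a net half-wave offset.
For minimum reflection here: 2 n t = m λ.
λ = 2 n t / m. The second-longest wavelength is m = 2: λ = 2 × 1.34 × 297 / 2.00 = 398 nm.

398 nm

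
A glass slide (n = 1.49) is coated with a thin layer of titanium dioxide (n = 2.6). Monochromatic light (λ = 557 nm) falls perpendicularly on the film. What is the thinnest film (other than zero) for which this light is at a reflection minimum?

107 nm

Top surface (1.0 → 2.6): reflection off a higher-index medium gives a half-wave phase shift.
Bottom surface (2.6 → 1.49): reflection off a lower-index medium gives no phase shift.
The two reflections differ by half a wavelength.
For minimum reflection here: 2 n t = m λ.
Minimum nonzero at m = 1: t = λ / (2 n) = 557 / (2 × 2.6) = 107 nm.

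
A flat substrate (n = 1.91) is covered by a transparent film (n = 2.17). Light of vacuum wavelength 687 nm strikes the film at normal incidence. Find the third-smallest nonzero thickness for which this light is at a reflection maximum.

396 nm

At the upper boundary (n = 1.0 to n = 2.17) the reflected ray undergoes a half-wave phase shift.
At the lower boundary (n = 2.17 to n = 1.91) the reflected ray undergoes no phase shift.
Exactly one π shift → a net half-wave offset.
So the condition for constructive reflection is 2 n t = (m + ½) λ.
The third-smallest nonzero thickness corresponds to m = 2: t = (m + ½) λ / (2 n) = 2.50 × 687 / (2 × 2.17) = 396 nm.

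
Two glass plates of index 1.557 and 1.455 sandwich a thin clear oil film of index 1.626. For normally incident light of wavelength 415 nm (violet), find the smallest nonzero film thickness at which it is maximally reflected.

63.8 nm

Ray reflecting at the top interface goes from n = 1.557 toward n = 1.626: a half-wave phase shift.
At the lower boundary (n = 1.626 to n = 1.455) the reflected ray undergoes no phase shift.
Net: one phase inversion between the two reflected rays.
So the condition for constructive reflection is 2 n t = (m + ½) λ.
Minimum at m = 0: t = λ / (4 n) = 415 / (4 × 1.626) = 63.8 nm.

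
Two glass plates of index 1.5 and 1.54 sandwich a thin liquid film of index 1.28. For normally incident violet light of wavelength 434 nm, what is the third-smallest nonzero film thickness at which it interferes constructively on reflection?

At the upper boundary (n = 1.5 to n = 1.28) the reflected ray undergoes no phase shift.
Bottom surface (1.28 → 1.54): reflection off a higher-index medium gives a half-wave phase shift.
Exactly one π shift → a net half-wave offset.
For bright reflection here: 2 n t = (m + ½) λ.
The third-smallest nonzero thickness corresponds to m = 2: t = (m + ½) λ / (2 n) = 2.50 × 434 / (2 × 1.28) = 424 nm.

424 nm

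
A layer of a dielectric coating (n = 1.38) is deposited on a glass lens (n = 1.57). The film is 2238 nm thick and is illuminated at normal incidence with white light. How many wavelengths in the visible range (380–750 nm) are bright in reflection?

Top surface (1.0 → 1.38): reflection off a higher-index medium gives a half-wave phase shift.
Ray reflecting at the bottom interface goes from n = 1.38 toward n = 1.57: a half-wave phase shift.
Net: no relative phase inversion (both shifts match).
For maximum reflection here: 2 n t = m λ.
λ = 2 n t / m = 6177 / m nm.
m=8: 772 nm (IR); m=9: 686 nm (visible); m=10: 618 nm (visible); m=11: 562 nm (visible); m=12: 515 nm (visible); m=13: 475 nm (visible); m=14: 441 nm (visible); m=15: 412 nm (visible); m=16: 386 nm (visible); m=17: 363 nm (UV).

8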